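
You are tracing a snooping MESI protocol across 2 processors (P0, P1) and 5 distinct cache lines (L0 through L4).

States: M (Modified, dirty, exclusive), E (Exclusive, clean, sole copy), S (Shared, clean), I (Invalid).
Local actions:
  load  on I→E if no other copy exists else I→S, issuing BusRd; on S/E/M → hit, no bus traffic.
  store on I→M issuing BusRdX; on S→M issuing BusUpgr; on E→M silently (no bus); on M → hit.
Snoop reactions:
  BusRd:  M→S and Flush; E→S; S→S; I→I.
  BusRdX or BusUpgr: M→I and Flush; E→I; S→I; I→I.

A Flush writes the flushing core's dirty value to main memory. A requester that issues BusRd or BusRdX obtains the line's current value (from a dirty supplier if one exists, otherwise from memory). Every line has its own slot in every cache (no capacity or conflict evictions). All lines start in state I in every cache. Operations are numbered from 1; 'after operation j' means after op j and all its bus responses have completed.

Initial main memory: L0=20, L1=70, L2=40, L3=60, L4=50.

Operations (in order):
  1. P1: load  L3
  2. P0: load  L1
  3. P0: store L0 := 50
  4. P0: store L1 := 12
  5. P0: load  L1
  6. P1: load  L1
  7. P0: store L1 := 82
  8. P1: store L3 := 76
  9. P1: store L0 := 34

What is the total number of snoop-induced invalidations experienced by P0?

invalidations = 1

step 1: P1: load  L3  ⟶  IE  (L3)  txn=BusRd  M[L3]=60
step 2: P0: load  L1  ⟶  EI  (L1)  txn=BusRd  M[L1]=70
step 3: P0: store L0 := 50  ⟶  MI  (L0)  txn=BusRdX  M[L0]=20
step 4: P0: store L1 := 12  ⟶  MI  (L1)  txn=∅  M[L1]=70
step 5: P0: load  L1  ⟶  MI  (L1)  txn=∅  M[L1]=70
step 6: P1: load  L1  ⟶  SS  (L1)  txn=BusRd+Flush  M[L1]=12
step 7: P0: store L1 := 82  ⟶  MI  (L1)  txn=BusUpgr  M[L1]=12
step 8: P1: store L3 := 76  ⟶  IM  (L3)  txn=∅  M[L3]=60
step 9: P1: store L0 := 34  ⟶  IM  (L0)  txn=BusRdX+Flush  M[L0]=50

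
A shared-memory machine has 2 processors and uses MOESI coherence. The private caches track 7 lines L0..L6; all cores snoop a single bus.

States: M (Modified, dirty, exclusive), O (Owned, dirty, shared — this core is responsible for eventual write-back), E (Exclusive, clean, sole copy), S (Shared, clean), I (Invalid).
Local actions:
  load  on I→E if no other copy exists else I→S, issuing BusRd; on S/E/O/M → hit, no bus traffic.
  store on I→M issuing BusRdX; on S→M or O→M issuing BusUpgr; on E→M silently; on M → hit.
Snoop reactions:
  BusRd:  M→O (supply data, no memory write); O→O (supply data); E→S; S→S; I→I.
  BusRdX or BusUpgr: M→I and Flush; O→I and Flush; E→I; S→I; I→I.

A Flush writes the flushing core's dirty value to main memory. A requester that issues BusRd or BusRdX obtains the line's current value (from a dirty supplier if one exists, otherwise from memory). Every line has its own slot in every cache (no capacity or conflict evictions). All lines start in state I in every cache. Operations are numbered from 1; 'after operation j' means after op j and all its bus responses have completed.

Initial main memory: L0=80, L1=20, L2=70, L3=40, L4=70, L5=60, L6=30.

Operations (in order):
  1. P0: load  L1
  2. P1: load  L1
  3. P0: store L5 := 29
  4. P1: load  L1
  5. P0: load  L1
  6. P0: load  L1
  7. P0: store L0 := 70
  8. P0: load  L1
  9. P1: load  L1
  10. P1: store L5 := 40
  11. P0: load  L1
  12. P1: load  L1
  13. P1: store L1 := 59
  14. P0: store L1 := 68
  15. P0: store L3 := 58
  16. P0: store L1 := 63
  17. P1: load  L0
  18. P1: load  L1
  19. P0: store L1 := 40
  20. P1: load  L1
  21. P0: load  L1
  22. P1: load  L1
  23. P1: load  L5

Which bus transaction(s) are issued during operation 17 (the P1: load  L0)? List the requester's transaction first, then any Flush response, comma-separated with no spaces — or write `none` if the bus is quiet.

[1] P0: load  L1 | P0:E(20), P1:I | bus: BusRd
[2] P1: load  L1 | P0:S(20), P1:S(20) | bus: BusRd
[3] P0: store L5 := 29 | P0:M(29), P1:I | bus: BusRdX
[4] P1: load  L1 | P0:S(20), P1:S(20) | bus: none
[5] P0: load  L1 | P0:S(20), P1:S(20) | bus: none
[6] P0: load  L1 | P0:S(20), P1:S(20) | bus: none
[7] P0: store L0 := 70 | P0:M(70), P1:I | bus: BusRdX
[8] P0: load  L1 | P0:S(20), P1:S(20) | bus: none
[9] P1: load  L1 | P0:S(20), P1:S(20) | bus: none
[10] P1: store L5 := 40 | P0:I, P1:M(40) | bus: BusRdX,Flush
[11] P0: load  L1 | P0:S(20), P1:S(20) | bus: none
[12] P1: load  L1 | P0:S(20), P1:S(20) | bus: none
[13] P1: store L1 := 59 | P0:I, P1:M(59) | bus: BusUpgr
[14] P0: store L1 := 68 | P0:M(68), P1:I | bus: BusRdX,Flush
[15] P0: store L3 := 58 | P0:M(58), P1:I | bus: BusRdX
[16] P0: store L1 := 63 | P0:M(63), P1:I | bus: none
[17] P1: load  L0 | P0:O(70), P1:S(70) | bus: BusRd
[18] P1: load  L1 | P0:O(63), P1:S(63) | bus: BusRd
[19] P0: store L1 := 40 | P0:M(40), P1:I | bus: BusUpgr
[20] P1: load  L1 | P0:O(40), P1:S(40) | bus: BusRd
[21] P0: load  L1 | P0:O(40), P1:S(40) | bus: none
[22] P1: load  L1 | P0:O(40), P1:S(40) | bus: none
[23] P1: load  L5 | P0:I, P1:M(40) | bus: none

bus = BusRd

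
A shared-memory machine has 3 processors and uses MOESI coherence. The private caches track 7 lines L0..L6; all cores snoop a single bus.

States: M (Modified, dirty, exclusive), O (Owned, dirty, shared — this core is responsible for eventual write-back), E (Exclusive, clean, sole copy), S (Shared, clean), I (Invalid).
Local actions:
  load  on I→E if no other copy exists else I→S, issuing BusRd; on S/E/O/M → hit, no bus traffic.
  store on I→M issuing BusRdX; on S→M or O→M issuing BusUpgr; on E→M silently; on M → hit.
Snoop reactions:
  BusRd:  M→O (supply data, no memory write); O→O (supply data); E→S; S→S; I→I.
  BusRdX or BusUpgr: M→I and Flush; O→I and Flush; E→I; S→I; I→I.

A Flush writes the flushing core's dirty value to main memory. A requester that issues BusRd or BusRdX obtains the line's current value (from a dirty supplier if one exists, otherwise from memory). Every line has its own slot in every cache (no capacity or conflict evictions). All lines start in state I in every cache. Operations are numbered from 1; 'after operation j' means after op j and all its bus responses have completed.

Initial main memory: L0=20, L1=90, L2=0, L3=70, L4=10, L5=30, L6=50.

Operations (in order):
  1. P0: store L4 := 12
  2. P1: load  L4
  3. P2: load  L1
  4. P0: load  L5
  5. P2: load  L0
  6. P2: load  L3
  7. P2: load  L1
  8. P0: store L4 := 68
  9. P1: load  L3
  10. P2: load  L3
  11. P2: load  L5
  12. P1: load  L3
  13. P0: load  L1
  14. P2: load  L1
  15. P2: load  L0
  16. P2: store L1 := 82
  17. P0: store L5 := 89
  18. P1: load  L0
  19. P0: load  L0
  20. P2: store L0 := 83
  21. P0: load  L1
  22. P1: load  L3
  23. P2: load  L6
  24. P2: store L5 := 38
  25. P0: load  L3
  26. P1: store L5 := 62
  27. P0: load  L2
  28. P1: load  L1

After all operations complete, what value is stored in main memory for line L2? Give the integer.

memory[L2] = 0

1. P0: store L4 := 12  bus=[BusRdX]  L4: P0=M P1=I P2=I  mem[L4]=10
2. P1: load  L4  bus=[BusRd]  L4: P0=O P1=S P2=I  mem[L4]=10
3. P2: load  L1  bus=[BusRd]  L1: P0=I P1=I P2=E  mem[L1]=90
4. P0: load  L5  bus=[BusRd]  L5: P0=E P1=I P2=I  mem[L5]=30
5. P2: load  L0  bus=[BusRd]  L0: P0=I P1=I P2=E  mem[L0]=20
6. P2: load  L3  bus=[BusRd]  L3: P0=I P1=I P2=E  mem[L3]=70
7. P2: load  L1  bus=[-]  L1: P0=I P1=I P2=E  mem[L1]=90
8. P0: store L4 := 68  bus=[BusUpgr]  L4: P0=M P1=I P2=I  mem[L4]=10
9. P1: load  L3  bus=[BusRd]  L3: P0=I P1=S P2=S  mem[L3]=70
10. P2: load  L3  bus=[-]  L3: P0=I P1=S P2=S  mem[L3]=70
11. P2: load  L5  bus=[BusRd]  L5: P0=S P1=I P2=S  mem[L5]=30
12. P1: load  L3  bus=[-]  L3: P0=I P1=S P2=S  mem[L3]=70
13. P0: load  L1  bus=[BusRd]  L1: P0=S P1=I P2=S  mem[L1]=90
14. P2: load  L1  bus=[-]  L1: P0=S P1=I P2=S  mem[L1]=90
15. P2: load  L0  bus=[-]  L0: P0=I P1=I P2=E  mem[L0]=20
16. P2: store L1 := 82  bus=[BusUpgr]  L1: P0=I P1=I P2=M  mem[L1]=90
17. P0: store L5 := 89  bus=[BusUpgr]  L5: P0=M P1=I P2=I  mem[L5]=30
18. P1: load  L0  bus=[BusRd]  L0: P0=I P1=S P2=S  mem[L0]=20
19. P0: load  L0  bus=[BusRd]  L0: P0=S P1=S P2=S  mem[L0]=20
20. P2: store L0 := 83  bus=[BusUpgr]  L0: P0=I P1=I P2=M  mem[L0]=20
21. P0: load  L1  bus=[BusRd]  L1: P0=S P1=I P2=O  mem[L1]=90
22. P1: load  L3  bus=[-]  L3: P0=I P1=S P2=S  mem[L3]=70
23. P2: load  L6  bus=[BusRd]  L6: P0=I P1=I P2=E  mem[L6]=50
24. P2: store L5 := 38  bus=[BusRdX,Flush]  L5: P0=I P1=I P2=M  mem[L5]=89
25. P0: load  L3  bus=[BusRd]  L3: P0=S P1=S P2=S  mem[L3]=70
26. P1: store L5 := 62  bus=[BusRdX,Flush]  L5: P0=I P1=M P2=I  mem[L5]=38
27. P0: load  L2  bus=[BusRd]  L2: P0=E P1=I P2=I  mem[L2]=0
28. P1: load  L1  bus=[BusRd]  L1: P0=S P1=S P2=O  mem[L1]=90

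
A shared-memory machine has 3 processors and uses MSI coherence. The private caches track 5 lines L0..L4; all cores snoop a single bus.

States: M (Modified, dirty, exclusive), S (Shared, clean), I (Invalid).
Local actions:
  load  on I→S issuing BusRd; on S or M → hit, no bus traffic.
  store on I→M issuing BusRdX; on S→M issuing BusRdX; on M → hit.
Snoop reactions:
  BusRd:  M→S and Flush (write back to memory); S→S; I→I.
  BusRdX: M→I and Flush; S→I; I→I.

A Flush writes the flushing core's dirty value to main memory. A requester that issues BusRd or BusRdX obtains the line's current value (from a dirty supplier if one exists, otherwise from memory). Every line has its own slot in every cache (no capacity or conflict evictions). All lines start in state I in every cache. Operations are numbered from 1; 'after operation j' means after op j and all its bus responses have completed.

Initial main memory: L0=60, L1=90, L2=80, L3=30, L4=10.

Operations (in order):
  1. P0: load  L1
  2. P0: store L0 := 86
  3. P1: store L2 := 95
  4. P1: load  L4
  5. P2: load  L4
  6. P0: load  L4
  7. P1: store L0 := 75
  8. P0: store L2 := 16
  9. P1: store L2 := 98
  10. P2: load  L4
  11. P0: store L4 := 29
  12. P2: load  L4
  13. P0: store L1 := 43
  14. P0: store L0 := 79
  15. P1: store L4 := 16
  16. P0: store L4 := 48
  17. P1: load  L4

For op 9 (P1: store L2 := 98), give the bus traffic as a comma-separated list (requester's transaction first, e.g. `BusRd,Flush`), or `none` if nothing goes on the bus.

bus = BusRdX,Flush

1. P0: load  L1  bus=[BusRd]  L1: P0=S P1=I P2=I  mem[L1]=90
2. P0: store L0 := 86  bus=[BusRdX]  L0: P0=M P1=I P2=I  mem[L0]=60
3. P1: store L2 := 95  bus=[BusRdX]  L2: P0=I P1=M P2=I  mem[L2]=80
4. P1: load  L4  bus=[BusRd]  L4: P0=I P1=S P2=I  mem[L4]=10
5. P2: load  L4  bus=[BusRd]  L4: P0=I P1=S P2=S  mem[L4]=10
6. P0: load  L4  bus=[BusRd]  L4: P0=S P1=S P2=S  mem[L4]=10
7. P1: store L0 := 75  bus=[BusRdX,Flush]  L0: P0=I P1=M P2=I  mem[L0]=86
8. P0: store L2 := 16  bus=[BusRdX,Flush]  L2: P0=M P1=I P2=I  mem[L2]=95
9. P1: store L2 := 98  bus=[BusRdX,Flush]  L2: P0=I P1=M P2=I  mem[L2]=16
10. P2: load  L4  bus=[-]  L4: P0=S P1=S P2=S  mem[L4]=10
11. P0: store L4 := 29  bus=[BusRdX]  L4: P0=M P1=I P2=I  mem[L4]=10
12. P2: load  L4  bus=[BusRd,Flush]  L4: P0=S P1=I P2=S  mem[L4]=29
13. P0: store L1 := 43  bus=[BusRdX]  L1: P0=M P1=I P2=I  mem[L1]=90
14. P0: store L0 := 79  bus=[BusRdX,Flush]  L0: P0=M P1=I P2=I  mem[L0]=75
15. P1: store L4 := 16  bus=[BusRdX]  L4: P0=I P1=M P2=I  mem[L4]=29
16. P0: store L4 := 48  bus=[BusRdX,Flush]  L4: P0=M P1=I P2=I  mem[L4]=16
17. P1: load  L4  bus=[BusRd,Flush]  L4: P0=S P1=S P2=I  mem[L4]=48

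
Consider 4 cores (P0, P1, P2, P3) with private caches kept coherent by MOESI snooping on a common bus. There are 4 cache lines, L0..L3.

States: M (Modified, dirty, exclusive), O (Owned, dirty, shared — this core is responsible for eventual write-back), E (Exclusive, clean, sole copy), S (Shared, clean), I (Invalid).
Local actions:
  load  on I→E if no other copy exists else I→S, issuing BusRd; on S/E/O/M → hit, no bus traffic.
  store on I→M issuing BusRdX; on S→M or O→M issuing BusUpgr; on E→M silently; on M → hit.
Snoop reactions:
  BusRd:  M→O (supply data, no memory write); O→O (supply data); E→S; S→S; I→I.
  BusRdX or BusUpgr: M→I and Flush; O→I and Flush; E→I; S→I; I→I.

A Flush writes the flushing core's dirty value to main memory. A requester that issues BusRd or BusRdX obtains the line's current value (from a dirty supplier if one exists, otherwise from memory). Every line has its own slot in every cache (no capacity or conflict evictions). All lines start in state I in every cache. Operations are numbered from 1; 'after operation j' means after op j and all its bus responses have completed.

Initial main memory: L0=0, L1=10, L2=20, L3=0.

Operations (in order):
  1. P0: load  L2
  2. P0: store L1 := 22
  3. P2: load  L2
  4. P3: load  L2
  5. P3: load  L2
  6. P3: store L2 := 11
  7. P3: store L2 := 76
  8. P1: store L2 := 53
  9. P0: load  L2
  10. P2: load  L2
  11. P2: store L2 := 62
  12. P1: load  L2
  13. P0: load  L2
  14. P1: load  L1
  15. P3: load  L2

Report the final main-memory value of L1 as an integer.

1. P0: load  L2  bus=[BusRd]  L2: P0=E P1=I P2=I P3=I  mem[L2]=20
2. P0: store L1 := 22  bus=[BusRdX]  L1: P0=M P1=I P2=I P3=I  mem[L1]=10
3. P2: load  L2  bus=[BusRd]  L2: P0=S P1=I P2=S P3=I  mem[L2]=20
4. P3: load  L2  bus=[BusRd]  L2: P0=S P1=I P2=S P3=S  mem[L2]=20
5. P3: load  L2  bus=[-]  L2: P0=S P1=I P2=S P3=S  mem[L2]=20
6. P3: store L2 := 11  bus=[BusUpgr]  L2: P0=I P1=I P2=I P3=M  mem[L2]=20
7. P3: store L2 := 76  bus=[-]  L2: P0=I P1=I P2=I P3=M  mem[L2]=20
8. P1: store L2 := 53  bus=[BusRdX,Flush]  L2: P0=I P1=M P2=I P3=I  mem[L2]=76
9. P0: load  L2  bus=[BusRd]  L2: P0=S P1=O P2=I P3=I  mem[L2]=76
10. P2: load  L2  bus=[BusRd]  L2: P0=S P1=O P2=S P3=I  mem[L2]=76
11. P2: store L2 := 62  bus=[BusUpgr,Flush]  L2: P0=I P1=I P2=M P3=I  mem[L2]=53
12. P1: load  L2  bus=[BusRd]  L2: P0=I P1=S P2=O P3=I  mem[L2]=53
13. P0: load  L2  bus=[BusRd]  L2: P0=S P1=S P2=O P3=I  mem[L2]=53
14. P1: load  L1  bus=[BusRd]  L1: P0=O P1=S P2=I P3=I  mem[L1]=10
15. P3: load  L2  bus=[BusRd]  L2: P0=S P1=S P2=O P3=S  mem[L2]=53

memory[L1] = 10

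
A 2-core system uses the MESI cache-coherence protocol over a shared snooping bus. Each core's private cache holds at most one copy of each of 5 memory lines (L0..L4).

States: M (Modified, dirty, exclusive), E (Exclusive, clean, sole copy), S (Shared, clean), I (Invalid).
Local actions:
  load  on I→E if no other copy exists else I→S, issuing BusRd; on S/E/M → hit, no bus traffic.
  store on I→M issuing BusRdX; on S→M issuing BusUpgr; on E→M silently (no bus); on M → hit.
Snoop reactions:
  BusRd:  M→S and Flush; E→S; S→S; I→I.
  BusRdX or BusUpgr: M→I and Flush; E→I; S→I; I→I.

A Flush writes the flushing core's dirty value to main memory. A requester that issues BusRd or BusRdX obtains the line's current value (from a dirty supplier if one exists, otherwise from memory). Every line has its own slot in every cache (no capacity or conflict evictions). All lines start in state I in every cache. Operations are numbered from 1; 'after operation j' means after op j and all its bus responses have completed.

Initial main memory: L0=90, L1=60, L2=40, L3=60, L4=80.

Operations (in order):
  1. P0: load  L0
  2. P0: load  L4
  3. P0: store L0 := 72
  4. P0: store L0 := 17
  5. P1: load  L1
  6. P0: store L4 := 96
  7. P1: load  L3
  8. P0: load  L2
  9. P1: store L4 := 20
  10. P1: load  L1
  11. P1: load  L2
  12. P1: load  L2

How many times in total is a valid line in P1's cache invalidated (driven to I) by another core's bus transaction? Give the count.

invalidations = 0

step 1: P0: load  L0  ⟶  EI  (L0)  txn=BusRd  M[L0]=90
step 2: P0: load  L4  ⟶  EI  (L4)  txn=BusRd  M[L4]=80
step 3: P0: store L0 := 72  ⟶  MI  (L0)  txn=∅  M[L0]=90
step 4: P0: store L0 := 17  ⟶  MI  (L0)  txn=∅  M[L0]=90
step 5: P1: load  L1  ⟶  IE  (L1)  txn=BusRd  M[L1]=60
step 6: P0: store L4 := 96  ⟶  MI  (L4)  txn=∅  M[L4]=80
step 7: P1: load  L3  ⟶  IE  (L3)  txn=BusRd  M[L3]=60
step 8: P0: load  L2  ⟶  EI  (L2)  txn=BusRd  M[L2]=40
step 9: P1: store L4 := 20  ⟶  IM  (L4)  txn=BusRdX+Flush  M[L4]=96
step 10: P1: load  L1  ⟶  IE  (L1)  txn=∅  M[L1]=60
step 11: P1: load  L2  ⟶  SS  (L2)  txn=BusRd  M[L2]=40
step 12: P1: load  L2  ⟶  SS  (L2)  txn=∅  M[L2]=40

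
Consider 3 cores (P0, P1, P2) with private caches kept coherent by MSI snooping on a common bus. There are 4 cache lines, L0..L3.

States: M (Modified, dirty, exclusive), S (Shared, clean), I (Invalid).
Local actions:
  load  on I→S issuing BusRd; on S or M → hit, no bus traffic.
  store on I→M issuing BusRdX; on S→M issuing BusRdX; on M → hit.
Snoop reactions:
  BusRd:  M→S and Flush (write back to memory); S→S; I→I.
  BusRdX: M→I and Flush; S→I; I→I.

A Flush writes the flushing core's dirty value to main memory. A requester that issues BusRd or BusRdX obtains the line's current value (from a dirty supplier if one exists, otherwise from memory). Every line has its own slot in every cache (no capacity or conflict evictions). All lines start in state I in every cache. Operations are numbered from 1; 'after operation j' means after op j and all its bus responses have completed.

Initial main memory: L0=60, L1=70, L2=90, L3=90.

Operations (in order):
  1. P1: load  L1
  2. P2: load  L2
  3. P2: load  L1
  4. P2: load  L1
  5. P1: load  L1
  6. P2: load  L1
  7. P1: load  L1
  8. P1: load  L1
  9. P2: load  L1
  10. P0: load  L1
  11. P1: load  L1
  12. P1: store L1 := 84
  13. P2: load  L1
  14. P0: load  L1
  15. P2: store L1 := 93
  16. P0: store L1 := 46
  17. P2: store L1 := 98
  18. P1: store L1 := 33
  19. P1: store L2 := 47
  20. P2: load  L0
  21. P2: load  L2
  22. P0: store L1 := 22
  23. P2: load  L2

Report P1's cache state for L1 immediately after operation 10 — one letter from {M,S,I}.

state = S

[1] P1: load  L1 | P0:I, P1:S(70), P2:I | bus: BusRd
[2] P2: load  L2 | P0:I, P1:I, P2:S(90) | bus: BusRd
[3] P2: load  L1 | P0:I, P1:S(70), P2:S(70) | bus: BusRd
[4] P2: load  L1 | P0:I, P1:S(70), P2:S(70) | bus: none
[5] P1: load  L1 | P0:I, P1:S(70), P2:S(70) | bus: none
[6] P2: load  L1 | P0:I, P1:S(70), P2:S(70) | bus: none
[7] P1: load  L1 | P0:I, P1:S(70), P2:S(70) | bus: none
[8] P1: load  L1 | P0:I, P1:S(70), P2:S(70) | bus: none
[9] P2: load  L1 | P0:I, P1:S(70), P2:S(70) | bus: none
[10] P0: load  L1 | P0:S(70), P1:S(70), P2:S(70) | bus: BusRd
[11] P1: load  L1 | P0:S(70), P1:S(70), P2:S(70) | bus: none
[12] P1: store L1 := 84 | P0:I, P1:M(84), P2:I | bus: BusRdX
[13] P2: load  L1 | P0:I, P1:S(84), P2:S(84) | bus: BusRd,Flush
[14] P0: load  L1 | P0:S(84), P1:S(84), P2:S(84) | bus: BusRd
[15] P2: store L1 := 93 | P0:I, P1:I, P2:M(93) | bus: BusRdX
[16] P0: store L1 := 46 | P0:M(46), P1:I, P2:I | bus: BusRdX,Flush
[17] P2: store L1 := 98 | P0:I, P1:I, P2:M(98) | bus: BusRdX,Flush
[18] P1: store L1 := 33 | P0:I, P1:M(33), P2:I | bus: BusRdX,Flush
[19] P1: store L2 := 47 | P0:I, P1:M(47), P2:I | bus: BusRdX
[20] P2: load  L0 | P0:I, P1:I, P2:S(60) | bus: BusRd
[21] P2: load  L2 | P0:I, P1:S(47), P2:S(47) | bus: BusRd,Flush
[22] P0: store L1 := 22 | P0:M(22), P1:I, P2:I | bus: BusRdX,Flush
[23] P2: load  L2 | P0:I, P1:S(47), P2:S(47) | bus: none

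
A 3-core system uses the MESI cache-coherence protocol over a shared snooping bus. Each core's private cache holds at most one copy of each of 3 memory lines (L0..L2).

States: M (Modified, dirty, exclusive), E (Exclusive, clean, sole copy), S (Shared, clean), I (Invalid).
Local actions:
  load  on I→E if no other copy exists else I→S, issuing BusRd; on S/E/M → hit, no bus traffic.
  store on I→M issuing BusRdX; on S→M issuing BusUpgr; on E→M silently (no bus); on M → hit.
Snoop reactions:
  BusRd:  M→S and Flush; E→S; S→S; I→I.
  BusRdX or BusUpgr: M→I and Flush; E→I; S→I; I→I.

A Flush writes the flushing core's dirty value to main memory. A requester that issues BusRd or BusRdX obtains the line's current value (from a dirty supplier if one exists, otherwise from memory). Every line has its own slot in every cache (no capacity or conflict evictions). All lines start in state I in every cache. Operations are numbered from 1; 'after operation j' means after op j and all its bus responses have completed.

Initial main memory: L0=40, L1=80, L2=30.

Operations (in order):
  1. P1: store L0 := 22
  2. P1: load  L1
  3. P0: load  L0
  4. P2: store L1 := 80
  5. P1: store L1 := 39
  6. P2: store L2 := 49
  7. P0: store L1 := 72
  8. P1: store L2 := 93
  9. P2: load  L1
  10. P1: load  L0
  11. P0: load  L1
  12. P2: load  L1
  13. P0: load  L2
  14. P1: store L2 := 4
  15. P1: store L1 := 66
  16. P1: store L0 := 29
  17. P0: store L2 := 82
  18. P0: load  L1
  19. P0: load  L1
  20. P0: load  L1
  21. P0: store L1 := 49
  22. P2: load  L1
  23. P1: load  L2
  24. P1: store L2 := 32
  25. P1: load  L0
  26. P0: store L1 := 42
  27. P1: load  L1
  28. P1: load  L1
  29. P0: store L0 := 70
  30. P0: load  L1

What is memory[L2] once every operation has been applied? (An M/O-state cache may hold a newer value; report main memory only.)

1. P1: store L0 := 22  bus=[BusRdX]  L0: P0=I P1=M P2=I  mem[L0]=40
2. P1: load  L1  bus=[BusRd]  L1: P0=I P1=E P2=I  mem[L1]=80
3. P0: load  L0  bus=[BusRd,Flush]  L0: P0=S P1=S P2=I  mem[L0]=22
4. P2: store L1 := 80  bus=[BusRdX]  L1: P0=I P1=I P2=M  mem[L1]=80
5. P1: store L1 := 39  bus=[BusRdX,Flush]  L1: P0=I P1=M P2=I  mem[L1]=80
6. P2: store L2 := 49  bus=[BusRdX]  L2: P0=I P1=I P2=M  mem[L2]=30
7. P0: store L1 := 72  bus=[BusRdX,Flush]  L1: P0=M P1=I P2=I  mem[L1]=39
8. P1: store L2 := 93  bus=[BusRdX,Flush]  L2: P0=I P1=M P2=I  mem[L2]=49
9. P2: load  L1  bus=[BusRd,Flush]  L1: P0=S P1=I P2=S  mem[L1]=72
10. P1: load  L0  bus=[-]  L0: P0=S P1=S P2=I  mem[L0]=22
11. P0: load  L1  bus=[-]  L1: P0=S P1=I P2=S  mem[L1]=72
12. P2: load  L1  bus=[-]  L1: P0=S P1=I P2=S  mem[L1]=72
13. P0: load  L2  bus=[BusRd,Flush]  L2: P0=S P1=S P2=I  mem[L2]=93
14. P1: store L2 := 4  bus=[BusUpgr]  L2: P0=I P1=M P2=I  mem[L2]=93
15. P1: store L1 := 66  bus=[BusRdX]  L1: P0=I P1=M P2=I  mem[L1]=72
16. P1: store L0 := 29  bus=[BusUpgr]  L0: P0=I P1=M P2=I  mem[L0]=22
17. P0: store L2 := 82  bus=[BusRdX,Flush]  L2: P0=M P1=I P2=I  mem[L2]=4
18. P0: load  L1  bus=[BusRd,Flush]  L1: P0=S P1=S P2=I  mem[L1]=66
19. P0: load  L1  bus=[-]  L1: P0=S P1=S P2=I  mem[L1]=66
20. P0: load  L1  bus=[-]  L1: P0=S P1=S P2=I  mem[L1]=66
21. P0: store L1 := 49  bus=[BusUpgr]  L1: P0=M P1=I P2=I  mem[L1]=66
22. P2: load  L1  bus=[BusRd,Flush]  L1: P0=S P1=I P2=S  mem[L1]=49
23. P1: load  L2  bus=[BusRd,Flush]  L2: P0=S P1=S P2=I  mem[L2]=82
24. P1: store L2 := 32  bus=[BusUpgr]  L2: P0=I P1=M P2=I  mem[L2]=82
25. P1: load  L0  bus=[-]  L0: P0=I P1=M P2=I  mem[L0]=22
26. P0: store L1 := 42  bus=[BusUpgr]  L1: P0=M P1=I P2=I  mem[L1]=49
27. P1: load  L1  bus=[BusRd,Flush]  L1: P0=S P1=S P2=I  mem[L1]=42
28. P1: load  L1  bus=[-]  L1: P0=S P1=S P2=I  mem[L1]=42
29. P0: store L0 := 70  bus=[BusRdX,Flush]  L0: P0=M P1=I P2=I  mem[L0]=29
30. P0: load  L1  bus=[-]  L1: P0=S P1=S P2=I  mem[L1]=42

memory[L2] = 82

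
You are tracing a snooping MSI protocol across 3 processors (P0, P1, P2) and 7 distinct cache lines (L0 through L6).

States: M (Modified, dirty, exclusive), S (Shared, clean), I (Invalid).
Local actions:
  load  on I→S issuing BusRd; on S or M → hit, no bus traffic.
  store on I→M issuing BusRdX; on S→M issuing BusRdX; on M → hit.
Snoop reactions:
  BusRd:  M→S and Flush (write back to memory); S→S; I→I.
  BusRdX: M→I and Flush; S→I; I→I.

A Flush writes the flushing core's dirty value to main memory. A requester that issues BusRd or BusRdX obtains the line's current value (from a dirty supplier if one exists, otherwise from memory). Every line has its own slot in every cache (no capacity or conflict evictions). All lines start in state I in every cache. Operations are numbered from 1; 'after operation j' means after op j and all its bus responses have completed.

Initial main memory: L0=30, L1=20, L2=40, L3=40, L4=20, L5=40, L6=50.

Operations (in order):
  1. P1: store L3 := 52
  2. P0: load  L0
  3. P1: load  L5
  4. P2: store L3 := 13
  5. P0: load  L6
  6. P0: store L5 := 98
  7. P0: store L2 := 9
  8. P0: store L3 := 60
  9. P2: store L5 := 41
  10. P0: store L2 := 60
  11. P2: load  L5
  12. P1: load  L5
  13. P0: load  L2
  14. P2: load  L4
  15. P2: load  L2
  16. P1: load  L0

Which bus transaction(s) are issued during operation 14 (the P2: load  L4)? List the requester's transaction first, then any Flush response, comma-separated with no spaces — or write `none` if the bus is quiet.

bus = BusRd

  op1 P1: store L3 := 52 → I/M/I on L3; bus BusRdX; mem=40
  op2 P0: load  L0 → S/I/I on L0; bus BusRd; mem=30
  op3 P1: load  L5 → I/S/I on L5; bus BusRd; mem=40
  op4 P2: store L3 := 13 → I/I/M on L3; bus BusRdX Flush; mem=52
  op5 P0: load  L6 → S/I/I on L6; bus BusRd; mem=50
  op6 P0: store L5 := 98 → M/I/I on L5; bus BusRdX; mem=40
  op7 P0: store L2 := 9 → M/I/I on L2; bus BusRdX; mem=40
  op8 P0: store L3 := 60 → M/I/I on L3; bus BusRdX Flush; mem=13
  op9 P2: store L5 := 41 → I/I/M on L5; bus BusRdX Flush; mem=98
  op10 P0: store L2 := 60 → M/I/I on L2; bus (none); mem=40
  op11 P2: load  L5 → I/I/M on L5; bus (none); mem=98
  op12 P1: load  L5 → I/S/S on L5; bus BusRd Flush; mem=41
  op13 P0: load  L2 → M/I/I on L2; bus (none); mem=40
  op14 P2: load  L4 → I/I/S on L4; bus BusRd; mem=20
  op15 P2: load  L2 → S/I/S on L2; bus BusRd Flush; mem=60
  op16 P1: load  L0 → S/S/I on L0; bus BusRd; mem=30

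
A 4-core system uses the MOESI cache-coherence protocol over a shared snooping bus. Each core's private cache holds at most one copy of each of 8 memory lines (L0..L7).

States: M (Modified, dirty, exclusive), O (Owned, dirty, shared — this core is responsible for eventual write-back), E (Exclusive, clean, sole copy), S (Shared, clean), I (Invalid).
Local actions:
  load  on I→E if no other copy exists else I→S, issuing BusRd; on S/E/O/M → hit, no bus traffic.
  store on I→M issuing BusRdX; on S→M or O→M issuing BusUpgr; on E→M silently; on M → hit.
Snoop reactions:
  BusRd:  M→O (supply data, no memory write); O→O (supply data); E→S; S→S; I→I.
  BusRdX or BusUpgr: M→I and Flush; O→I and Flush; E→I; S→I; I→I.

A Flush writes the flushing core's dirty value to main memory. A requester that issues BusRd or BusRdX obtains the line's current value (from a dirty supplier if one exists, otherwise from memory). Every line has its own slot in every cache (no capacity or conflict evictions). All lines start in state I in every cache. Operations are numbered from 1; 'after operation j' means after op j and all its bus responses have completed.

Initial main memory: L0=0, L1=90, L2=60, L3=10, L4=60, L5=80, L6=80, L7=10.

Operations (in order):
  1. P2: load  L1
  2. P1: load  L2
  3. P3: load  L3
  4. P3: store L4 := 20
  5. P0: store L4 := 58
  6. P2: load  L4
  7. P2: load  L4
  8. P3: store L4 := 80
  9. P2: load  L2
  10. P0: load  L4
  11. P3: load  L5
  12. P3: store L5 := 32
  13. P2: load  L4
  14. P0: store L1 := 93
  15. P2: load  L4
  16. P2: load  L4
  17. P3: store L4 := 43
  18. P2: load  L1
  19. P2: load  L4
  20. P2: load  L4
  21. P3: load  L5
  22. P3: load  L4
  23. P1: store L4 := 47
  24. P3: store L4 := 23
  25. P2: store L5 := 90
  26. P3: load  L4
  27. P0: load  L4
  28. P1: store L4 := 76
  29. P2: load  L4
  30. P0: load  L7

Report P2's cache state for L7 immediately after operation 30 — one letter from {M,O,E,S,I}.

1. P2: load  L1  bus=[BusRd]  L1: P0=I P1=I P2=E P3=I  mem[L1]=90
2. P1: load  L2  bus=[BusRd]  L2: P0=I P1=E P2=I P3=I  mem[L2]=60
3. P3: load  L3  bus=[BusRd]  L3: P0=I P1=I P2=I P3=E  mem[L3]=10
4. P3: store L4 := 20  bus=[BusRdX]  L4: P0=I P1=I P2=I P3=M  mem[L4]=60
5. P0: store L4 := 58  bus=[BusRdX,Flush]  L4: P0=M P1=I P2=I P3=I  mem[L4]=20
6. P2: load  L4  bus=[BusRd]  L4: P0=O P1=I P2=S P3=I  mem[L4]=20
7. P2: load  L4  bus=[-]  L4: P0=O P1=I P2=S P3=I  mem[L4]=20
8. P3: store L4 := 80  bus=[BusRdX,Flush]  L4: P0=I P1=I P2=I P3=M  mem[L4]=58
9. P2: load  L2  bus=[BusRd]  L2: P0=I P1=S P2=S P3=I  mem[L2]=60
10. P0: load  L4  bus=[BusRd]  L4: P0=S P1=I P2=I P3=O  mem[L4]=58
11. P3: load  L5  bus=[BusRd]  L5: P0=I P1=I P2=I P3=E  mem[L5]=80
12. P3: store L5 := 32  bus=[-]  L5: P0=I P1=I P2=I P3=M  mem[L5]=80
13. P2: load  L4  bus=[BusRd]  L4: P0=S P1=I P2=S P3=O  mem[L4]=58
14. P0: store L1 := 93  bus=[BusRdX]  L1: P0=M P1=I P2=I P3=I  mem[L1]=90
15. P2: load  L4  bus=[-]  L4: P0=S P1=I P2=S P3=O  mem[L4]=58
16. P2: load  L4  bus=[-]  L4: P0=S P1=I P2=S P3=O  mem[L4]=58
17. P3: store L4 := 43  bus=[BusUpgr]  L4: P0=I P1=I P2=I P3=M  mem[L4]=58
18. P2: load  L1  bus=[BusRd]  L1: P0=O P1=I P2=S P3=I  mem[L1]=90
19. P2: load  L4  bus=[BusRd]  L4: P0=I P1=I P2=S P3=O  mem[L4]=58
20. P2: load  L4  bus=[-]  L4: P0=I P1=I P2=S P3=O  mem[L4]=58
21. P3: load  L5  bus=[-]  L5: P0=I P1=I P2=I P3=M  mem[L5]=80
22. P3: load  L4  bus=[-]  L4: P0=I P1=I P2=S P3=O  mem[L4]=58
23. P1: store L4 := 47  bus=[BusRdX,Flush]  L4: P0=I P1=M P2=I P3=I  mem[L4]=43
24. P3: store L4 := 23  bus=[BusRdX,Flush]  L4: P0=I P1=I P2=I P3=M  mem[L4]=47
25. P2: store L5 := 90  bus=[BusRdX,Flush]  L5: P0=I P1=I P2=M P3=I  mem[L5]=32
26. P3: load  L4  bus=[-]  L4: P0=I P1=I P2=I P3=M  mem[L4]=47
27. P0: load  L4  bus=[BusRd]  L4: P0=S P1=I P2=I P3=O  mem[L4]=47
28. P1: store L4 := 76  bus=[BusRdX,Flush]  L4: P0=I P1=M P2=I P3=I  mem[L4]=23
29. P2: load  L4  bus=[BusRd]  L4: P0=I P1=O P2=S P3=I  mem[L4]=23
30. P0: load  L7  bus=[BusRd]  L7: P0=E P1=I P2=I P3=I  mem[L7]=10

state = I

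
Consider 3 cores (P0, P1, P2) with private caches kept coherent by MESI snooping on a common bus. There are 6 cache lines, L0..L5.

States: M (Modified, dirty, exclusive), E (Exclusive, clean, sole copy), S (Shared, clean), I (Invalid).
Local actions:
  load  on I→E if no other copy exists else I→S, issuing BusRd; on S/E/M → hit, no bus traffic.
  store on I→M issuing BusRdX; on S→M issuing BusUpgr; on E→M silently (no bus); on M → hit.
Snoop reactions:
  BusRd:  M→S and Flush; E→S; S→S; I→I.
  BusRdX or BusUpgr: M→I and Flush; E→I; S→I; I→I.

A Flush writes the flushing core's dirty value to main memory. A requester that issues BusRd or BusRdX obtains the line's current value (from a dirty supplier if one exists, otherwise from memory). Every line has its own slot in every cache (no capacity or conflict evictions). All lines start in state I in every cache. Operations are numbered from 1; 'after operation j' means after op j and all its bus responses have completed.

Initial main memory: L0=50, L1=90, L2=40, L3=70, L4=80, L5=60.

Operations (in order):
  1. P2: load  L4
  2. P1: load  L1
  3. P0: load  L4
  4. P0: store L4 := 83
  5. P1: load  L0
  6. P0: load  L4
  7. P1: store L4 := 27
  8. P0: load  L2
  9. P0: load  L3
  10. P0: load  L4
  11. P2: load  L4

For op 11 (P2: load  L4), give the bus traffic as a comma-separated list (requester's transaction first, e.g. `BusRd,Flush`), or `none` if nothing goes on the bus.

bus = BusRd

[1] P2: load  L4 | P0:I, P1:I, P2:E(80) | bus: BusRd
[2] P1: load  L1 | P0:I, P1:E(90), P2:I | bus: BusRd
[3] P0: load  L4 | P0:S(80), P1:I, P2:S(80) | bus: BusRd
[4] P0: store L4 := 83 | P0:M(83), P1:I, P2:I | bus: BusUpgr
[5] P1: load  L0 | P0:I, P1:E(50), P2:I | bus: BusRd
[6] P0: load  L4 | P0:M(83), P1:I, P2:I | bus: none
[7] P1: store L4 := 27 | P0:I, P1:M(27), P2:I | bus: BusRdX,Flush
[8] P0: load  L2 | P0:E(40), P1:I, P2:I | bus: BusRd
[9] P0: load  L3 | P0:E(70), P1:I, P2:I | bus: BusRd
[10] P0: load  L4 | P0:S(27), P1:S(27), P2:I | bus: BusRd,Flush
[11] P2: load  L4 | P0:S(27), P1:S(27), P2:S(27) | bus: BusRd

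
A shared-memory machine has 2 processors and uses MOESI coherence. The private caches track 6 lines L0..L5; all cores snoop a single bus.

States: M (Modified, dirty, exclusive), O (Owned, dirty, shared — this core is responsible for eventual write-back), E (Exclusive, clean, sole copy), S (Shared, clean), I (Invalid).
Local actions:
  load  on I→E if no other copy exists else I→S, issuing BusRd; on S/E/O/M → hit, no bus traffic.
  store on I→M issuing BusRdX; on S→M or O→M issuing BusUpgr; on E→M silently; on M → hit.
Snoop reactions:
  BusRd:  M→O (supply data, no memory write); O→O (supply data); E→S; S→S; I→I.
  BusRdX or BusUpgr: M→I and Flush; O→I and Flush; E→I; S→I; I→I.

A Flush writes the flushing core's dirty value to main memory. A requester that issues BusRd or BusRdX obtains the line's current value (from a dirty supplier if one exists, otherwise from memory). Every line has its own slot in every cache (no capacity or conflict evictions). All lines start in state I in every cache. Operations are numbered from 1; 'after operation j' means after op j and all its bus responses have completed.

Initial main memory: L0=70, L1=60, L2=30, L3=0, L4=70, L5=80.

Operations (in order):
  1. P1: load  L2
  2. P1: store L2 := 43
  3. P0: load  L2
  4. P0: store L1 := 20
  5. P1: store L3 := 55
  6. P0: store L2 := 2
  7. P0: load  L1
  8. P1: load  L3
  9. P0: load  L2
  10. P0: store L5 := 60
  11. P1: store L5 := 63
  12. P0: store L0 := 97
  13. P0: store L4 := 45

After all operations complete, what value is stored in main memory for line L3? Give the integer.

memory[L3] = 0

  op1 P1: load  L2 → I/E on L2; bus BusRd; mem=30
  op2 P1: store L2 := 43 → I/M on L2; bus (none); mem=30
  op3 P0: load  L2 → S/O on L2; bus BusRd; mem=30
  op4 P0: store L1 := 20 → M/I on L1; bus BusRdX; mem=60
  op5 P1: store L3 := 55 → I/M on L3; bus BusRdX; mem=0
  op6 P0: store L2 := 2 → M/I on L2; bus BusUpgr Flush; mem=43
  op7 P0: load  L1 → M/I on L1; bus (none); mem=60
  op8 P1: load  L3 → I/M on L3; bus (none); mem=0
  op9 P0: load  L2 → M/I on L2; bus (none); mem=43
  op10 P0: store L5 := 60 → M/I on L5; bus BusRdX; mem=80
  op11 P1: store L5 := 63 → I/M on L5; bus BusRdX Flush; mem=60
  op12 P0: store L0 := 97 → M/I on L0; bus BusRdX; mem=70
  op13 P0: store L4 := 45 → M/I on L4; bus BusRdX; mem=70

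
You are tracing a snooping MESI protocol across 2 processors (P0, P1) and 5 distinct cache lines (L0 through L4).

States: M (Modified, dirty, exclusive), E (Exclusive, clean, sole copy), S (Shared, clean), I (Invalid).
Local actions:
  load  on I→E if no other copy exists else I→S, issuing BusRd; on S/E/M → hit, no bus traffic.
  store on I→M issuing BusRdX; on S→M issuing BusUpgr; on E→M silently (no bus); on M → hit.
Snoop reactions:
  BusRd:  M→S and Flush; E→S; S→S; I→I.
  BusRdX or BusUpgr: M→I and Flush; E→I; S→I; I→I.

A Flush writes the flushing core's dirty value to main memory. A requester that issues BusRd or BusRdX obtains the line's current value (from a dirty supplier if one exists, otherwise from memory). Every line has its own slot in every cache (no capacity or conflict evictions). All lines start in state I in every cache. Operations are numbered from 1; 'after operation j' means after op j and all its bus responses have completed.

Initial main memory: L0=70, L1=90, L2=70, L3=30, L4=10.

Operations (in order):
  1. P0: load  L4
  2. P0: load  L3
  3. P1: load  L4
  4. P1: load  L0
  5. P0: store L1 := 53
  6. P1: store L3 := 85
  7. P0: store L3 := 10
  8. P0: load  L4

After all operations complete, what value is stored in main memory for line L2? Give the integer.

step 1: P0: load  L4  ⟶  EI  (L4)  txn=BusRd  M[L4]=10
step 2: P0: load  L3  ⟶  EI  (L3)  txn=BusRd  M[L3]=30
step 3: P1: load  L4  ⟶  SS  (L4)  txn=BusRd  M[L4]=10
step 4: P1: load  L0  ⟶  IE  (L0)  txn=BusRd  M[L0]=70
step 5: P0: store L1 := 53  ⟶  MI  (L1)  txn=BusRdX  M[L1]=90
step 6: P1: store L3 := 85  ⟶  IM  (L3)  txn=BusRdX  M[L3]=30
step 7: P0: store L3 := 10  ⟶  MI  (L3)  txn=BusRdX+Flush  M[L3]=85
step 8: P0: load  L4  ⟶  SS  (L4)  txn=∅  M[L4]=10

memory[L2] = 70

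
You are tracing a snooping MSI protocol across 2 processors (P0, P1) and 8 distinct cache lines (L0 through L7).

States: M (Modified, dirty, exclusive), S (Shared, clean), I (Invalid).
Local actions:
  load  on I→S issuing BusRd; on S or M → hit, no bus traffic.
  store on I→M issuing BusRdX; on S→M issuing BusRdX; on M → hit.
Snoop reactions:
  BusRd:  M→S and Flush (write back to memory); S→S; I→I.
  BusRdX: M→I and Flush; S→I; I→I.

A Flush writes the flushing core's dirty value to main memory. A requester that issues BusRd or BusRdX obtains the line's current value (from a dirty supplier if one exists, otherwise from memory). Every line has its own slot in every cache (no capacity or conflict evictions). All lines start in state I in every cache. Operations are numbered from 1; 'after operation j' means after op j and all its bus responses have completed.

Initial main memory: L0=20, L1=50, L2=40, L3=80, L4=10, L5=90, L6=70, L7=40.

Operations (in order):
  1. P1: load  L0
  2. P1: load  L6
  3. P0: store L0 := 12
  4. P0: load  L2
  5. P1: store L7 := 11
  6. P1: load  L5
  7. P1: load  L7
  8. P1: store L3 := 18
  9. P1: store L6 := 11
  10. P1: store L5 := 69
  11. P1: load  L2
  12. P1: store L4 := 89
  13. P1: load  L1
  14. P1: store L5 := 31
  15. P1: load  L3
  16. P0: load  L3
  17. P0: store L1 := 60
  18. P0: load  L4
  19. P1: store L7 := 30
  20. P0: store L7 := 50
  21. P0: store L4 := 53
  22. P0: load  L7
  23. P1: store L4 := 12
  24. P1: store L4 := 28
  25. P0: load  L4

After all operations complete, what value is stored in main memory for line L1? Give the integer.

memory[L1] = 50

[1] P1: load  L0 | P0:I, P1:S(20) | bus: BusRd
[2] P1: load  L6 | P0:I, P1:S(70) | bus: BusRd
[3] P0: store L0 := 12 | P0:M(12), P1:I | bus: BusRdX
[4] P0: load  L2 | P0:S(40), P1:I | bus: BusRd
[5] P1: store L7 := 11 | P0:I, P1:M(11) | bus: BusRdX
[6] P1: load  L5 | P0:I, P1:S(90) | bus: BusRd
[7] P1: load  L7 | P0:I, P1:M(11) | bus: none
[8] P1: store L3 := 18 | P0:I, P1:M(18) | bus: BusRdX
[9] P1: store L6 := 11 | P0:I, P1:M(11) | bus: BusRdX
[10] P1: store L5 := 69 | P0:I, P1:M(69) | bus: BusRdX
[11] P1: load  L2 | P0:S(40), P1:S(40) | bus: BusRd
[12] P1: store L4 := 89 | P0:I, P1:M(89) | bus: BusRdX
[13] P1: load  L1 | P0:I, P1:S(50) | bus: BusRd
[14] P1: store L5 := 31 | P0:I, P1:M(31) | bus: none
[15] P1: load  L3 | P0:I, P1:M(18) | bus: none
[16] P0: load  L3 | P0:S(18), P1:S(18) | bus: BusRd,Flush
[17] P0: store L1 := 60 | P0:M(60), P1:I | bus: BusRdX
[18] P0: load  L4 | P0:S(89), P1:S(89) | bus: BusRd,Flush
[19] P1: store L7 := 30 | P0:I, P1:M(30) | bus: none
[20] P0: store L7 := 50 | P0:M(50), P1:I | bus: BusRdX,Flush
[21] P0: store L4 := 53 | P0:M(53), P1:I | bus: BusRdX
[22] P0: load  L7 | P0:M(50), P1:I | bus: none
[23] P1: store L4 := 12 | P0:I, P1:M(12) | bus: BusRdX,Flush
[24] P1: store L4 := 28 | P0:I, P1:M(28) | bus: none
[25] P0: load  L4 | P0:S(28), P1:S(28) | bus: BusRd,Flush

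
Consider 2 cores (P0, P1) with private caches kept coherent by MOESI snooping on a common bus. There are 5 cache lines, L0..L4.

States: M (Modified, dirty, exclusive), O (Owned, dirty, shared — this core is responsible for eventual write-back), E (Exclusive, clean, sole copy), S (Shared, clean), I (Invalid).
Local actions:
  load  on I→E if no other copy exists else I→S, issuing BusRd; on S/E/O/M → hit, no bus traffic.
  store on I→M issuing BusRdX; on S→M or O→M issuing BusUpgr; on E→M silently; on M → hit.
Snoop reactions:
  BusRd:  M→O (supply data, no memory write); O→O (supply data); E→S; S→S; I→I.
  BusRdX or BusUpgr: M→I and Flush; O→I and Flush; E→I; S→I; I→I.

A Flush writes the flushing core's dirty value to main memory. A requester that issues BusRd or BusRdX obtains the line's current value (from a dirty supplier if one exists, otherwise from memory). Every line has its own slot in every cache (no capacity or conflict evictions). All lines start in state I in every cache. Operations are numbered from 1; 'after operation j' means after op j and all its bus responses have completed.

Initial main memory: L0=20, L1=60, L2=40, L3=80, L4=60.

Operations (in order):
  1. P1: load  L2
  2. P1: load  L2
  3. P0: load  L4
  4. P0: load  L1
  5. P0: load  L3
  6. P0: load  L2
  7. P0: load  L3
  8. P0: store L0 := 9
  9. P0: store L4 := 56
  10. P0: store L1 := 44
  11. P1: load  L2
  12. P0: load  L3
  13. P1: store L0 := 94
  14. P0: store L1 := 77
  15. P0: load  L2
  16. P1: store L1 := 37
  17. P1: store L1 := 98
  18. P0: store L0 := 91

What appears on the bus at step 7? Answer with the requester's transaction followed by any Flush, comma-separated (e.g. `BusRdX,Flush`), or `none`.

step 1: P1: load  L2  ⟶  IE  (L2)  txn=BusRd  M[L2]=40
step 2: P1: load  L2  ⟶  IE  (L2)  txn=∅  M[L2]=40
step 3: P0: load  L4  ⟶  EI  (L4)  txn=BusRd  M[L4]=60
step 4: P0: load  L1  ⟶  EI  (L1)  txn=BusRd  M[L1]=60
step 5: P0: load  L3  ⟶  EI  (L3)  txn=BusRd  M[L3]=80
step 6: P0: load  L2  ⟶  SS  (L2)  txn=BusRd  M[L2]=40
step 7: P0: load  L3  ⟶  EI  (L3)  txn=∅  M[L3]=80
step 8: P0: store L0 := 9  ⟶  MI  (L0)  txn=BusRdX  M[L0]=20
step 9: P0: store L4 := 56  ⟶  MI  (L4)  txn=∅  M[L4]=60
step 10: P0: store L1 := 44  ⟶  MI  (L1)  txn=∅  M[L1]=60
step 11: P1: load  L2  ⟶  SS  (L2)  txn=∅  M[L2]=40
step 12: P0: load  L3  ⟶  EI  (L3)  txn=∅  M[L3]=80
step 13: P1: store L0 := 94  ⟶  IM  (L0)  txn=BusRdX+Flush  M[L0]=9
step 14: P0: store L1 := 77  ⟶  MI  (L1)  txn=∅  M[L1]=60
step 15: P0: load  L2  ⟶  SS  (L2)  txn=∅  M[L2]=40
step 16: P1: store L1 := 37  ⟶  IM  (L1)  txn=BusRdX+Flush  M[L1]=77
step 17: P1: store L1 := 98  ⟶  IM  (L1)  txn=∅  M[L1]=77
step 18: P0: store L0 := 91  ⟶  MI  (L0)  txn=BusRdX+Flush  M[L0]=94

bus = none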